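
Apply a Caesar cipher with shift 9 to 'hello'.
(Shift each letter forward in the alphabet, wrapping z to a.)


Shift each letter by 9: h -> q, e -> n, l -> u, l -> u, o -> x. Result: 'qnuux'.

qnuux


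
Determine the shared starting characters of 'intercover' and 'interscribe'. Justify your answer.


Compare from the start: 5 characters match: 'inter'. Mismatch at position 6: 'c' vs 's'.

inter


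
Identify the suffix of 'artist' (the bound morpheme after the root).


The word 'artist' = 'art' (root) + '-ist' (suffix). The suffix is '-ist'.

ist


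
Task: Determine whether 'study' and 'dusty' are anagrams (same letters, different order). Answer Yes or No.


Sorted letters of 'study': 'dstuy'
Sorted letters of 'dusty': 'dstuy'
They match.

Yes


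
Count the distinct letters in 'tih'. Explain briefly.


Unique letters in 'tih': {h, i, t} = 3 distinct letters.

3


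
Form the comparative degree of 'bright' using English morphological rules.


Apply comparative formation (add -er): 'bright' -> 'brighter'.

brighter


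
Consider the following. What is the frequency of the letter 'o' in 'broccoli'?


Letter 'o' in 'broccoli': found at position(s) 3, 6 = 2 occurrence(s).

2


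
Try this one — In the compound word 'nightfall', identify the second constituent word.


Split 'nightfall' into 'night' + 'fall'. The second part is 'fall'.

fall


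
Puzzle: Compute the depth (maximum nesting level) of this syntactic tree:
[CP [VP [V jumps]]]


Count bracket nesting levels:
'[' at pos 0: depth = 1
'[' at pos 4: depth = 2
'[' at pos 8: depth = 3
Maximum depth reached: 3

3


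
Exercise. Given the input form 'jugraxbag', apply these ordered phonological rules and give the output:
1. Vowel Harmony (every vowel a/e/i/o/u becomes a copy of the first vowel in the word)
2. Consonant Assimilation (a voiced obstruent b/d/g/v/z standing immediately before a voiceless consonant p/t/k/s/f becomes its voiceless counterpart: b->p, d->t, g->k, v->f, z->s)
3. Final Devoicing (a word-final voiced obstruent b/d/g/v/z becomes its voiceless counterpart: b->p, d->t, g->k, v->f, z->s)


Starting form: 'jugraxbag'
Rule 1: Vowel Harmony: all vowels become 'u' (matching first vowel). 'jugraxbag' -> 'jugruxbug'
Rule 2: Consonant Assimilation: no voiced obstruent (b/d/g/v/z) stands immediately before a voiceless consonant (p/t/k/s/f). No change.
Rule 3: Final Devoicing: word-final voiced obstruent 'g' becomes voiceless 'k'. 'jugruxbug' -> 'jugruxbuk'
Final form: 'jugruxbuk'

jugruxbuk


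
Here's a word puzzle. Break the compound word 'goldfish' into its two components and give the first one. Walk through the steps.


Split 'goldfish' into 'gold' + 'fish'. The first part is 'gold'.

gold


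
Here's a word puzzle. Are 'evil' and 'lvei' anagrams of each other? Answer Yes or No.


Sorted letters of 'evil': 'eilv'
Sorted letters of 'lvei': 'eilv'
They match.

Yes


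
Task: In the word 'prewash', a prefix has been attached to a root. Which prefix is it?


The word 'prewash' = 'pre' (prefix) + 'wash' (root). The prefix is 'pre'.

pre


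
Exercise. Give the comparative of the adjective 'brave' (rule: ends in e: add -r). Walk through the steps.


Apply comparative formation (ends in e: add -r): 'brave' -> 'braver'.

braver


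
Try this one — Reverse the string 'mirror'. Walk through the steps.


Reverse 'mirror' character by character: 'rorrim'.

rorrim


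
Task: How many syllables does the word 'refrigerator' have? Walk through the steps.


Break 'refrigerator' into syllables: re-frig-er-a-tor -> re | frig | er | a | tor = 5 syllables

5 syllables


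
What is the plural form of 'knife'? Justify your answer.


Apply rule: Change -fe to -ves. 'knife' becomes 'knives'.

knives


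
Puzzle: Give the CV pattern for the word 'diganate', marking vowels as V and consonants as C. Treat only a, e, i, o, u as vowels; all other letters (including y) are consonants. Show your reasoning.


Letter mapping: d = C, i = V, g = C, a = V, n = C, a = V, t = C, e = V.

CVCVCVCV


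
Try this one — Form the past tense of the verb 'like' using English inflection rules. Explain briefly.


Apply rule: Add -d (word ends in -e). 'like' becomes 'liked'.

liked


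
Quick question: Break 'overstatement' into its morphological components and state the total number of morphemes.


Step 1: Identify prefix: 'over' (meaning: excessively)
Step 2: Identify root: 'state'
Step 3: Identify suffix(es): 'ment'
Decomposition: over- (prefix: excessively) + state (root) + -ment (suffix: action/result)
Total morphemes: 3

3 morphemes (over- (prefix: excessively) + state (root) + -ment (suffix: action/result))


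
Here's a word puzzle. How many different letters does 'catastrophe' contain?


Unique letters in 'catastrophe': {a, c, e, h, o, p, r, s, t} = 9 distinct letters.

9


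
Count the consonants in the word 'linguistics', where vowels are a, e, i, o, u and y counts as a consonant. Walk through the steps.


Consonants in 'linguistics': l, n, g, s, t, c, s = 7 consonants.

7


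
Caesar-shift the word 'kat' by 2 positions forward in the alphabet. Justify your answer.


Shift each letter by 2: k -> m, a -> c, t -> v. Result: 'mcv'.

mcv


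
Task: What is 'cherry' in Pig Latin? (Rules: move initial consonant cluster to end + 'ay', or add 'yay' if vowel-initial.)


'cherry': move consonant cluster 'ch' to end and add 'ay': 'errychay'.

errychay


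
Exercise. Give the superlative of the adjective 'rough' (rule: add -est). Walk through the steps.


Apply superlative formation (add -est): 'rough' -> 'roughest'.

roughest


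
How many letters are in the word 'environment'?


Spell out 'environment' and number each letter: e(1), n(2), v(3), i(4), r(5), o(6), n(7), m(8), e(9), n(10), t(11). Total: 11 letters.

11


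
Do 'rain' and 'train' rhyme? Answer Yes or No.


Rime (stressed vowel + following sounds) of 'rain': -ain = /eɪn/
Rime of 'train': -ain = /eɪn/
/eɪn/ and /eɪn/ are the same ending sound, so the words rhyme.

Yes


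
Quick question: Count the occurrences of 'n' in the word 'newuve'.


Letter 'n' in 'newuve': found at position(s) 1 = 1 occurrence(s).

1


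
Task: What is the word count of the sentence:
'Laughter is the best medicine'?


Split into words: Laughter | is | the | best | medicine = 5 words.

5


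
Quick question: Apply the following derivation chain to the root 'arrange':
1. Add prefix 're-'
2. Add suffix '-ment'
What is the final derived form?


Step 1: Add prefix 're-' to 'arrange' = 'rearrange'
Step 2: Add suffix '-ment' to 'rearrange' = 'rearrangement'

rearrangement


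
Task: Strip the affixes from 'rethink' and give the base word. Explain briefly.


Remove prefix 're' from 'rethink' to get root 'think'.

think


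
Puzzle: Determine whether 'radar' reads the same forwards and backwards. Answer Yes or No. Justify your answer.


Forward: 'radar'
Reversed: 'radar'
They are identical.

Yes


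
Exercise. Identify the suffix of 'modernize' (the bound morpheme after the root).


The word 'modernize' = 'modern' (root) + '-ize' (suffix). The suffix is '-ize'.

ize


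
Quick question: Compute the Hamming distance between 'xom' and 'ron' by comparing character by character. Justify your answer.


Alignment:
Position 1: 'x' vs 'r' = DIFFER
Position 2: 'o' vs 'o' = match
Position 3: 'm' vs 'n' = DIFFER
Total differences: 2

2


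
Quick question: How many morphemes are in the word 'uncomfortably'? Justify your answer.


Decomposition: un- (prefix) + comfort (root) + -able (suffix) + -ly (suffix) = 4 morpheme(s)

4 morphemes


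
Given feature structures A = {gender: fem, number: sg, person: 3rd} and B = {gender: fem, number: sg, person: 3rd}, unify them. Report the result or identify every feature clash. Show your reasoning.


Compare features:
gender: A=fem vs B=fem -> unified: fem
number: A=sg vs B=sg -> unified: sg
person: A=3rd vs B=3rd -> unified: 3rd
No clashes found.

Unified: {gender: fem, number: sg, person: 3rd}


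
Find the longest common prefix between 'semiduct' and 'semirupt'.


Compare from the start: 4 characters match: 'semi'. Mismatch at position 5: 'd' vs 'r'.

semi


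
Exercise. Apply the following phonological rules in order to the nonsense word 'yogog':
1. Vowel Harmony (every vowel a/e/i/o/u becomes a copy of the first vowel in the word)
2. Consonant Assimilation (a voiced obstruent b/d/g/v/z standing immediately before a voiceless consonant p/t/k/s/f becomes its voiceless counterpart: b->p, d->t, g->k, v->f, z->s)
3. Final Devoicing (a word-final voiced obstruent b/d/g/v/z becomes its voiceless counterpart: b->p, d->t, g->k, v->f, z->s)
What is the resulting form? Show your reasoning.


Starting form: 'yogog'
Rule 1: Vowel Harmony: all vowels already match. No change.
Rule 2: Consonant Assimilation: no voiced obstruent (b/d/g/v/z) stands immediately before a voiceless consonant (p/t/k/s/f). No change.
Rule 3: Final Devoicing: word-final voiced obstruent 'g' becomes voiceless 'k'. 'yogog' -> 'yogok'
Final form: 'yogok'

yogok


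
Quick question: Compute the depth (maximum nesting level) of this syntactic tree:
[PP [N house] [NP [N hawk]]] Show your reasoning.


Count bracket nesting levels:
'[' at pos 0: depth = 1
'[' at pos 4: depth = 2
'[' at pos 14: depth = 2
'[' at pos 18: depth = 3
Maximum depth reached: 3

3


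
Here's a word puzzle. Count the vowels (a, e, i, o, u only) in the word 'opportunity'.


Vowels in 'opportunity': o, o, u, i = 4 vowels.

4


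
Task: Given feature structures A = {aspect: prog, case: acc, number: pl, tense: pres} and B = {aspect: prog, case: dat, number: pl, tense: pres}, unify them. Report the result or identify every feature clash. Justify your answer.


Compare features:
aspect: A=prog vs B=prog -> unified: prog
case: A=acc vs B=dat -> CLASH
number: A=pl vs B=pl -> unified: pl
tense: A=pres vs B=pres -> unified: pres
Clash detected on feature 'case' (acc vs dat); unification fails.

CLASH on 'case' (acc vs dat)


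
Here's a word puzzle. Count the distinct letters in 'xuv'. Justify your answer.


Unique letters in 'xuv': {u, v, x} = 3 distinct letters.

3


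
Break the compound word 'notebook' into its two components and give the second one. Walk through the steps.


Split 'notebook' into 'note' + 'book'. The second part is 'book'.

book


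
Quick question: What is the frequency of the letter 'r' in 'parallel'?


Letter 'r' in 'parallel': found at position(s) 3 = 1 occurrence(s).

1


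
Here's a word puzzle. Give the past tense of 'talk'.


Apply rule: Add -ed. 'talk' becomes 'talked'.

talked


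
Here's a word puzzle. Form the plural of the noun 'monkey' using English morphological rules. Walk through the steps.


Apply rule: Add -s. 'monkey' becomes 'monkeys'.

monkeys


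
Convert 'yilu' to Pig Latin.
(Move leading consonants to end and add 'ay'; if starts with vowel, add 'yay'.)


'yilu': move consonant cluster 'y' to end and add 'ay': 'iluyay'.

iluyay


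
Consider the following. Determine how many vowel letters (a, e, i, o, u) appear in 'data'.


Vowels in 'data': a, a = 2 vowels.

2


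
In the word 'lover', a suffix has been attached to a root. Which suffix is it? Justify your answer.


The word 'lover' = 'love' (root) + '-er' (suffix). The suffix is '-er'.

er


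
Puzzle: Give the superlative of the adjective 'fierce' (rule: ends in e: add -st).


Apply superlative formation (ends in e: add -st): 'fierce' -> 'fiercest'.

fiercest


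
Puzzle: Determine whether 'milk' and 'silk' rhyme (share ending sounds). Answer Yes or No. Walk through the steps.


Rime (stressed vowel + following sounds) of 'milk': -ilk = /ɪlk/
Rime of 'silk': -ilk = /ɪlk/
/ɪlk/ and /ɪlk/ are the same ending sound, so the words rhyme.

Yes


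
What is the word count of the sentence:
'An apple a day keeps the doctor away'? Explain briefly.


Split into words: An | apple | a | day | keeps | the | doctor | away = 8 words.

8


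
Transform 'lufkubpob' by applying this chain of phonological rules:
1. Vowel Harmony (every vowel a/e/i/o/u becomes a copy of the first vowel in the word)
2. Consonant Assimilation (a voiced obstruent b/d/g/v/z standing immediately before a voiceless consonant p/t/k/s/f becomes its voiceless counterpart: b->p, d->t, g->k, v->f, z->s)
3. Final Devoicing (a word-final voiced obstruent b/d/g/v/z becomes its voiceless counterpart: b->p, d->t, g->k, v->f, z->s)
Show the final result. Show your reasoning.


Starting form: 'lufkubpob'
Rule 1: Vowel Harmony: all vowels become 'u' (matching first vowel). 'lufkubpob' -> 'lufkubpub'
Rule 2: Consonant Assimilation: voiced obstruent before voiceless consonant becomes voiceless ('bp' -> 'pp'). 'lufkubpub' -> 'lufkuppub'
Rule 3: Final Devoicing: word-final voiced obstruent 'b' becomes voiceless 'p'. 'lufkuppub' -> 'lufkuppup'
Final form: 'lufkuppup'

lufkuppup


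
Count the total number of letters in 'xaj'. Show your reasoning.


Spell out 'xaj' and number each letter: x(1), a(2), j(3). Total: 3 letters.

3


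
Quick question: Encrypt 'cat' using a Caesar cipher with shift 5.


Shift each letter by 5: c -> h, a -> f, t -> y. Result: 'hfy'.

hfy


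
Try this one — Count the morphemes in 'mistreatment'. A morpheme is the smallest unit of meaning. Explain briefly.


Decomposition: mis- (prefix) + treat (root) + -ment (suffix) = 3 morpheme(s)

3 morphemes


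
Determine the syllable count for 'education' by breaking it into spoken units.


Break 'education' into syllables: ed-u-ca-tion -> ed | u | ca | tion = 4 syllables

4 syllables


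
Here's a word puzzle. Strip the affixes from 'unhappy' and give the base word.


Remove prefix 'un' from 'unhappy' to get root 'happy'.

happy


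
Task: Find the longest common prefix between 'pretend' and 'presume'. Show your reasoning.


Compare from the start: 3 characters match: 'pre'. Mismatch at position 4: 't' vs 's'.

pre


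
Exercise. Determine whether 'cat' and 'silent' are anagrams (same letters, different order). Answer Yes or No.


Sorted letters of 'cat': 'act'
Sorted letters of 'silent': 'eilnst'
They do not match.

No


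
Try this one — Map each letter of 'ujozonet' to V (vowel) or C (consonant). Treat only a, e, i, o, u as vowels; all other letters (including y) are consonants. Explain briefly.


Letter mapping: u = V, j = C, o = V, z = C, o = V, n = C, e = V, t = C.

VCVCVCVC


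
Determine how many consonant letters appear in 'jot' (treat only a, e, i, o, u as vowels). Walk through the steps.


Consonants in 'jot': j, t = 2 consonants.

2


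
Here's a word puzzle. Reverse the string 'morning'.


Reverse 'morning' character by character: 'gninrom'.

gninrom


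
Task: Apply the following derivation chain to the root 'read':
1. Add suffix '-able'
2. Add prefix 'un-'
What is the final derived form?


Step 1: Add suffix '-able' to 'read' = 'readable'
Step 2: Add prefix 'un-' to 'readable' = 'unreadable'

unreadable


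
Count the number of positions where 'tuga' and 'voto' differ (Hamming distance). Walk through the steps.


Alignment:
Position 1: 't' vs 'v' = DIFFER
Position 2: 'u' vs 'o' = DIFFER
Position 3: 'g' vs 't' = DIFFER
Position 4: 'a' vs 'o' = DIFFER
Total differences: 4

4


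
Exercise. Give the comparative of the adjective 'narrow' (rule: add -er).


Apply comparative formation (add -er): 'narrow' -> 'narrower'.

narrower


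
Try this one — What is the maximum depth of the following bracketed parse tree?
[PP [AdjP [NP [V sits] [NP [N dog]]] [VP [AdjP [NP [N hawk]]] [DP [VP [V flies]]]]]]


Count bracket nesting levels:
'[' at pos 0: depth = 1
'[' at pos 4: depth = 2
'[' at pos 10: depth = 3
'[' at pos 14: depth = 4
'[' at pos 23: depth = 4
'[' at pos 27: depth = 5
'[' at pos 37: depth = 3
'[' at pos 41: depth = 4
'[' at pos 47: depth = 5
'[' at pos 51: depth = 6
'[' at pos 62: depth = 4
'[' at pos 66: depth = 5
'[' at pos 70: depth = 6
Maximum depth reached: 6

6


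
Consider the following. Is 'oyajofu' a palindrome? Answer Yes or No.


Forward: 'oyajofu'
Reversed: 'ufojayo'
They differ.

No


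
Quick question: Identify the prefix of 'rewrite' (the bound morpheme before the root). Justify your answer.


The word 'rewrite' = 're' (prefix) + 'write' (root). The prefix is 're'.

re


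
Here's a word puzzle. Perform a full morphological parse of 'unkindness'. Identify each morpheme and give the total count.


Step 1: Identify prefix: 'un' (meaning: not/reverse)
Step 2: Identify root: 'kind'
Step 3: Identify suffix(es): 'ness'
Decomposition: un- (prefix: not/reverse) + kind (root) + -ness (suffix: state of)
Total morphemes: 3

3 morphemes (un- (prefix: not/reverse) + kind (root) + -ness (suffix: state of))


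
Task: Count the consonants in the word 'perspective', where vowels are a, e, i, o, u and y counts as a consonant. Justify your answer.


Consonants in 'perspective': p, r, s, p, c, t, v = 7 consonants.

7


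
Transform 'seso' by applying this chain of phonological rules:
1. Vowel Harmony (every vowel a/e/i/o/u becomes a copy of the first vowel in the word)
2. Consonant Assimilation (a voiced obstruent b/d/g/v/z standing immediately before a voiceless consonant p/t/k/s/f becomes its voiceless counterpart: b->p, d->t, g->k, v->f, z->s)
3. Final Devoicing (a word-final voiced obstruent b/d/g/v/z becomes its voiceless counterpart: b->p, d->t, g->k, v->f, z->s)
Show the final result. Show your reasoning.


Starting form: 'seso'
Rule 1: Vowel Harmony: all vowels become 'e' (matching first vowel). 'seso' -> 'sese'
Rule 2: Consonant Assimilation: no voiced obstruent (b/d/g/v/z) stands immediately before a voiceless consonant (p/t/k/s/f). No change.
Rule 3: Final Devoicing: the word ends in the vowel 'e', not a consonant. No change.
Final form: 'sese'

sese


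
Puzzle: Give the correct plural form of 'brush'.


Apply rule: Add -es (sibilant/fricative ending). 'brush' becomes 'brushes'.

brushes


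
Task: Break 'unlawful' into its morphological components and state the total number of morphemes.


Step 1: Identify prefix: 'un' (meaning: not/reverse)
Step 2: Identify root: 'law'
Step 3: Identify suffix(es): 'ful'
Decomposition: un- (prefix: not/reverse) + law (root) + -ful (suffix: full of)
Total morphemes: 3

3 morphemes (un- (prefix: not/reverse) + law (root) + -ful (suffix: full of))


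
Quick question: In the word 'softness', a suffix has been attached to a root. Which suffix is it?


The word 'softness' = 'soft' (root) + '-ness' (suffix). The suffix is '-ness'.

ness


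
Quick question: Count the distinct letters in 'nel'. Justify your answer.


Unique letters in 'nel': {e, l, n} = 3 distinct letters.

3


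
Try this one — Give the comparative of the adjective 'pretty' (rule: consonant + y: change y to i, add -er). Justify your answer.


Apply comparative formation (consonant + y: change y to i, add -er): 'pretty' -> 'prettier'.

prettier


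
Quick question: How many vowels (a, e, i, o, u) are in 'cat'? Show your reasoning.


Vowels in 'cat': a = 1 vowels.

1


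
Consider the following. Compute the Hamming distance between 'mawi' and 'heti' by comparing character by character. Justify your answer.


Alignment:
Position 1: 'm' vs 'h' = DIFFER
Position 2: 'a' vs 'e' = DIFFER
Position 3: 'w' vs 't' = DIFFER
Position 4: 'i' vs 'i' = match
Total differences: 3

3


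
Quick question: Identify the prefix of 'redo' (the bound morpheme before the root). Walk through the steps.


The word 'redo' = 're' (prefix) + 'do' (root). The prefix is 're'.

re


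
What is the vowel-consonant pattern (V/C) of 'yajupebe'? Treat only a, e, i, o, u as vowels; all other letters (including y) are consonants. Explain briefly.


Letter mapping: y = C, a = V, j = C, u = V, p = C, e = V, b = C, e = V.

CVCVCVCV


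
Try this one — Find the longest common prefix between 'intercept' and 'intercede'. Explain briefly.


Compare from the start: 7 characters match: 'interce'. Mismatch at position 8: 'p' vs 'd'.

interce


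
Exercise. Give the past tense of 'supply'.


Apply rule: Change -y to -ied. 'supply' becomes 'supplied'.

supplied


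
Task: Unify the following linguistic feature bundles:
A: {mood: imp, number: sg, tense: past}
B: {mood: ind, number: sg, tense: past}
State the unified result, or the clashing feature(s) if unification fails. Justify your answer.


Compare features:
mood: A=imp vs B=ind -> CLASH
number: A=sg vs B=sg -> unified: sg
tense: A=past vs B=past -> unified: past
Clash detected on feature 'mood' (imp vs ind); unification fails.

CLASH on 'mood' (imp vs ind)


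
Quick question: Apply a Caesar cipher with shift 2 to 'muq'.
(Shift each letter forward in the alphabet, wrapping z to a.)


Shift each letter by 2: m -> o, u -> w, q -> s. Result: 'ows'.

ows


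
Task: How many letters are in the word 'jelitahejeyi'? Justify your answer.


Spell out 'jelitahejeyi' and number each letter: j(1), e(2), l(3), i(4), t(5), a(6), h(7), e(8), j(9), e(10), y(11), i(12). Total: 12 letters.

12


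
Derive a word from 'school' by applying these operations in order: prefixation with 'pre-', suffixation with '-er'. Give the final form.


Step 1: Add prefix 'pre-' to 'school' = 'preschool'
Step 2: Add suffix '-er' to 'preschool' = 'preschooler'

preschooler


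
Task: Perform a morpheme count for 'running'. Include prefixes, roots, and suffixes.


Decomposition: run (root) + -ing (suffix) = 2 morpheme(s)

2 morphemes


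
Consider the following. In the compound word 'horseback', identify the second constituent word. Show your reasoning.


Split 'horseback' into 'horse' + 'back'. The second part is 'back'.

back


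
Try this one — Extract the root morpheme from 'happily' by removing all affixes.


Remove suffix '-ly' from 'happily' to get root 'happy'.

happy


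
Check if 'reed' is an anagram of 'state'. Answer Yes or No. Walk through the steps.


Sorted letters of 'reed': 'deer'
Sorted letters of 'state': 'aestt'
They do not match.

No


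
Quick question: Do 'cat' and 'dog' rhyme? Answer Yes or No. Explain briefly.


Rime (stressed vowel + following sounds) of 'cat': -at = /æt/
Rime of 'dog': -og = /ɒg/
/æt/ and /ɒg/ are different ending sounds, so the words do not rhyme.

No


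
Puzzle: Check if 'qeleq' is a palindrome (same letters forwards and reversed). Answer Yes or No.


Forward: 'qeleq'
Reversed: 'qeleq'
They are identical.

Yes


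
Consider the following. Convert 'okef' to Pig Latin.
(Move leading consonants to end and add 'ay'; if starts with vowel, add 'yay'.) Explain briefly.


'okef' starts with a vowel, so add 'yay': 'okefyay'.

okefyay


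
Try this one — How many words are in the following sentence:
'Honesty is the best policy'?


Split into words: Honesty | is | the | best | policy = 5 words.

5


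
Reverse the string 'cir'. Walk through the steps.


Reverse 'cir' character by character: 'ric'.

ric


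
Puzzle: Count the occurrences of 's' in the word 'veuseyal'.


Letter 's' in 'veuseyal': found at position(s) 4 = 1 occurrence(s).

1


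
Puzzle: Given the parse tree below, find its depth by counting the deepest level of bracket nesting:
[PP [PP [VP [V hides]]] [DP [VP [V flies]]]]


Count bracket nesting levels:
'[' at pos 0: depth = 1
'[' at pos 4: depth = 2
'[' at pos 8: depth = 3
'[' at pos 12: depth = 4
'[' at pos 24: depth = 2
'[' at pos 28: depth = 3
'[' at pos 32: depth = 4
Maximum depth reached: 4

4


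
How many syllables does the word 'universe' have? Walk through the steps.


Break 'universe' into syllables: u-ni-verse -> u | ni | verse = 3 syllables

3 syllables


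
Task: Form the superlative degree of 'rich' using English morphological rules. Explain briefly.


Apply superlative formation (add -est): 'rich' -> 'richest'.

richest


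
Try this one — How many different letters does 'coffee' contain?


Unique letters in 'coffee': {c, e, f, o} = 4 distinct letters.

4


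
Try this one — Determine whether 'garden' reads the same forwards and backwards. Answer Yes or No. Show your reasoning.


Forward: 'garden'
Reversed: 'nedrag'
They differ.

No


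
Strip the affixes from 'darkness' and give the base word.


Remove suffix '-ness' from 'darkness' to get root 'dark'.

dark


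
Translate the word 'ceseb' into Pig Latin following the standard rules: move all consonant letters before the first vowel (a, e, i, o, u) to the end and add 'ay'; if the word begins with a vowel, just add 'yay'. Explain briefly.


'ceseb': move consonant cluster 'c' to end and add 'ay': 'esebcay'.

esebcay


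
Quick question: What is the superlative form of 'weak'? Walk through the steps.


Apply superlative formation (add -est): 'weak' -> 'weakest'.

weakest


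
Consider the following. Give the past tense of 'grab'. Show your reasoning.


Apply rule: Double final consonant and add -ed. 'grab' becomes 'grabbed'.

grabbed


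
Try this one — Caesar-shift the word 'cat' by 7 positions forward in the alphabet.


Shift each letter by 7: c -> j, a -> h, t -> a. Result: 'jha'.

jha


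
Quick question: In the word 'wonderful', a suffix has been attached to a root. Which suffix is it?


The word 'wonderful' = 'wonder' (root) + '-ful' (suffix). The suffix is '-ful'.

ful


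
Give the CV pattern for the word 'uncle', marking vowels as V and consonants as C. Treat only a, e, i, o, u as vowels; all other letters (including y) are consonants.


Letter mapping: u = V, n = C, c = C, l = C, e = V.

VCCCV


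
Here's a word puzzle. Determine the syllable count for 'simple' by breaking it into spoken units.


Break 'simple' into syllables: sim-ple -> sim | ple = 2 syllables

2 syllables


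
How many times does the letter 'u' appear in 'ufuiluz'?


Letter 'u' in 'ufuiluz': found at position(s) 1, 3, 6 = 3 occurrence(s).

3


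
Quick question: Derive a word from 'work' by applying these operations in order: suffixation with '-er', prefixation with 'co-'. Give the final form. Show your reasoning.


Step 1: Add suffix '-er' to 'work' = 'worker'
Step 2: Add prefix 'co-' to 'worker' = 'coworker'

coworker


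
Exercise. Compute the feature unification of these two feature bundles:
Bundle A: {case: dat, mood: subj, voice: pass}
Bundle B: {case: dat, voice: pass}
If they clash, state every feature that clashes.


Compare features:
case: A=dat vs B=dat -> unified: dat
mood: A=subj vs B=_ -> unified: subj
voice: A=pass vs B=pass -> unified: pass
No clashes found.

Unified: {case: dat, mood: subj, voice: pass}


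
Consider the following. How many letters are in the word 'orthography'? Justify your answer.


Spell out 'orthography' and number each letter: o(1), r(2), t(3), h(4), o(5), g(6), r(7), a(8), p(9), h(10), y(11). Total: 11 letters.

11


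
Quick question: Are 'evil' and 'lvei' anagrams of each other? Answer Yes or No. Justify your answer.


Sorted letters of 'evil': 'eilv'
Sorted letters of 'lvei': 'eilv'
They match.

Yes


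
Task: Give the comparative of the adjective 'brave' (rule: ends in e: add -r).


Apply comparative formation (ends in e: add -r): 'brave' -> 'braver'.

braver


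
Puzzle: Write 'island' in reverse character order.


Reverse 'island' character by character: 'dnalsi'.

dnalsi


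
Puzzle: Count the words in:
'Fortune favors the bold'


Split into words: Fortune | favors | the | bold = 4 words.

4


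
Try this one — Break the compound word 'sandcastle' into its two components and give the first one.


Split 'sandcastle' into 'sand' + 'castle'. The first part is 'sand'.

sand


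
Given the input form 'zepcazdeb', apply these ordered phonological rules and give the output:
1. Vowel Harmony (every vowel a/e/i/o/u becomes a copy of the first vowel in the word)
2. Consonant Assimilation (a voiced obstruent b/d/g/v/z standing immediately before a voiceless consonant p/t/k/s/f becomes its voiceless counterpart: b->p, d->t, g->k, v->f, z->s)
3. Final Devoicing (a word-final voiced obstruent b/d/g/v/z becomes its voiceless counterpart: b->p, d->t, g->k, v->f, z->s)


Starting form: 'zepcazdeb'
Rule 1: Vowel Harmony: all vowels become 'e' (matching first vowel). 'zepcazdeb' -> 'zepcezdeb'
Rule 2: Consonant Assimilation: no voiced obstruent (b/d/g/v/z) stands immediately before a voiceless consonant (p/t/k/s/f). No change.
Rule 3: Final Devoicing: word-final voiced obstruent 'b' becomes voiceless 'p'. 'zepcezdeb' -> 'zepcezdep'
Final form: 'zepcezdep'

zepcezdep


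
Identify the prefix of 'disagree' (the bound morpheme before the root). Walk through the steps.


The word 'disagree' = 'dis' (prefix) + 'agree' (root). The prefix is 'dis'.

dis


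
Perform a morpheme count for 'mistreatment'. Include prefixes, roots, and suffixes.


Decomposition: mis- (prefix) + treat (root) + -ment (suffix) = 3 morpheme(s)

3 morphemes


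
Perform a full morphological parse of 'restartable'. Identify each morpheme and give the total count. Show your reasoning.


Step 1: Identify prefix: 're' (meaning: again)
Step 2: Identify root: 'start'
Step 3: Identify suffix(es): 'able'
Decomposition: re- (prefix: again) + start (root) + -able (suffix: capable of)
Total morphemes: 3

3 morphemes (re- (prefix: again) + start (root) + -able (suffix: capable of))


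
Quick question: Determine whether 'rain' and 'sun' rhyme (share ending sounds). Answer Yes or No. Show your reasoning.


Rime (stressed vowel + following sounds) of 'rain': -ain = /eɪn/
Rime of 'sun': -un = /ʌn/
/eɪn/ and /ʌn/ are different ending sounds, so the words do not rhyme.

No


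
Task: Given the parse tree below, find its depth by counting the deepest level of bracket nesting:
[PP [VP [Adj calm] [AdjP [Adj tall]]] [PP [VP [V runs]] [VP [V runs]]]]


Count bracket nesting levels:
'[' at pos 0: depth = 1
'[' at pos 4: depth = 2
'[' at pos 8: depth = 3
'[' at pos 19: depth = 3
'[' at pos 25: depth = 4
'[' at pos 38: depth = 2
'[' at pos 42: depth = 3
'[' at pos 46: depth = 4
'[' at pos 56: depth = 3
'[' at pos 60: depth = 4
Maximum depth reached: 4

4


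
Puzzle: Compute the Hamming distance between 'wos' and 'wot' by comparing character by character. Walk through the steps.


Alignment:
Position 1: 'w' vs 'w' = match
Position 2: 'o' vs 'o' = match
Position 3: 's' vs 't' = DIFFER
Total differences: 1

1


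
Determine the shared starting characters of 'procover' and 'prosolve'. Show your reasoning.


Compare from the start: 3 characters match: 'pro'. Mismatch at position 4: 'c' vs 's'.

pro


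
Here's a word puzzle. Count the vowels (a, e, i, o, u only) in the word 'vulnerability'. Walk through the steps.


Vowels in 'vulnerability': u, e, a, i, i = 5 vowels.

5


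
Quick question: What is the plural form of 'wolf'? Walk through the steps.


Apply rule: Change -f to -ves. 'wolf' becomes 'wolves'.

wolves


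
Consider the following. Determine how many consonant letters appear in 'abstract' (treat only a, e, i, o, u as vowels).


Consonants in 'abstract': b, s, t, r, c, t = 6 consonants.

6


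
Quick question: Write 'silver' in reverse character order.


Reverse 'silver' character by character: 'revlis'.

revlis


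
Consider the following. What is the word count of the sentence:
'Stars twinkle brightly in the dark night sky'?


Split into words: Stars | twinkle | brightly | in | the | dark | night | sky = 8 words.

8


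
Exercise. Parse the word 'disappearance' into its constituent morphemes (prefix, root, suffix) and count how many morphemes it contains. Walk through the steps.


Step 1: Identify prefix: 'dis' (meaning: not/apart)
Step 2: Identify root: 'appear'
Step 3: Identify suffix(es): 'ance'
Decomposition: dis- (prefix: not/apart) + appear (root) + -ance (suffix: state/act)
Total morphemes: 3

3 morphemes (dis- (prefix: not/apart) + appear (root) + -ance (suffix: state/act))


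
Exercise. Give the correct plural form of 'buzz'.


Apply rule: Add -es (sibilant/fricative ending). 'buzz' becomes 'buzzes'.

buzzes


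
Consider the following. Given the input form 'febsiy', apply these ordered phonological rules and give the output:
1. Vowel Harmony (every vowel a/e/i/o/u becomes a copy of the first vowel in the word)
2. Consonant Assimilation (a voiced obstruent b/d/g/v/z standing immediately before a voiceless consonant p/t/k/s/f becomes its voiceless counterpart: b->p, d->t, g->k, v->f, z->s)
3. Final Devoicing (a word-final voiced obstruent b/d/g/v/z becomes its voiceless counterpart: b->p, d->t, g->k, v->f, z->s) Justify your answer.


Starting form: 'febsiy'
Rule 1: Vowel Harmony: all vowels become 'e' (matching first vowel). 'febsiy' -> 'febsey'
Rule 2: Consonant Assimilation: voiced obstruent before voiceless consonant becomes voiceless ('bs' -> 'ps'). 'febsey' -> 'fepsey'
Rule 3: Final Devoicing: final consonant 'y' is not one of the voiced obstruents b/d/g/v/z. No change.
Final form: 'fepsey'

fepsey


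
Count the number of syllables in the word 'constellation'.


Break 'constellation' into syllables: con-stel-la-tion -> con | stel | la | tion = 4 syllables

4 syllables


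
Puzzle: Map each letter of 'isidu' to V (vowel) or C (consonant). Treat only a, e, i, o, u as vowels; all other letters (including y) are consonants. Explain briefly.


Letter mapping: i = V, s = C, i = V, d = C, u = V.

VCVCV


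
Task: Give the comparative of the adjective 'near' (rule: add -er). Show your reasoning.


Apply comparative formation (add -er): 'near' -> 'nearer'.

nearer


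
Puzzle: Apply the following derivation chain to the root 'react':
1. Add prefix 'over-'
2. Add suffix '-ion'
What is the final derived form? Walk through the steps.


Step 1: Add prefix 'over-' to 'react' = 'overreact'
Step 2: Add suffix '-ion' to 'overreact' = 'overreaction'

overreaction


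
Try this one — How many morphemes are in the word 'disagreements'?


Decomposition: dis- (prefix) + agree (root) + -ment (suffix) + -s (plural) = 4 morpheme(s)

4 morphemes


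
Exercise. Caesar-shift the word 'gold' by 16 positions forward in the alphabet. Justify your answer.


Shift each letter by 16: g -> w, o -> e, l -> b, d -> t. Result: 'webt'.

webt


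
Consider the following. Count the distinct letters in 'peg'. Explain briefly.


Unique letters in 'peg': {e, g, p} = 3 distinct letters.

3


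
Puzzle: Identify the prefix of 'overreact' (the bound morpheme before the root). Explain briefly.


The word 'overreact' = 'over' (prefix) + 'react' (root). The prefix is 'over'.

over


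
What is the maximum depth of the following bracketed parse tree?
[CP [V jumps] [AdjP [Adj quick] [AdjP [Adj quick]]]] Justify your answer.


Count bracket nesting levels:
'[' at pos 0: depth = 1
'[' at pos 4: depth = 2
'[' at pos 14: depth = 2
'[' at pos 20: depth = 3
'[' at pos 32: depth = 3
'[' at pos 38: depth = 4
Maximum depth reached: 4

4


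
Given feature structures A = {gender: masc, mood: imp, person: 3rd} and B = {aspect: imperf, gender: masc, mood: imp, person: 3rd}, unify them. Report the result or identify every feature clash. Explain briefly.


Compare features:
aspect: A=_ vs B=imperf -> unified: imperf
gender: A=masc vs B=masc -> unified: masc
mood: A=imp vs B=imp -> unified: imp
person: A=3rd vs B=3rd -> unified: 3rd
No clashes found.

Unified: {aspect: imperf, gender: masc, mood: imp, person: 3rd}


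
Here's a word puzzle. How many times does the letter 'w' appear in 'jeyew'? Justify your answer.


Letter 'w' in 'jeyew': found at position(s) 5 = 1 occurrence(s).

1


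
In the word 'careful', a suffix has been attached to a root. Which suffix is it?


The word 'careful' = 'care' (root) + '-ful' (suffix). The suffix is '-ful'.

ful


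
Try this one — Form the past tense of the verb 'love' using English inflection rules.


Apply rule: Add -d (word ends in -e). 'love' becomes 'loved'.

loved


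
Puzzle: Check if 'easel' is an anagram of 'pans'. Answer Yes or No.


Sorted letters of 'easel': 'aeels'
Sorted letters of 'pans': 'anps'
They do not match.

No


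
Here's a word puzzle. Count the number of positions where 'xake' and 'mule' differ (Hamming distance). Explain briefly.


Alignment:
Position 1: 'x' vs 'm' = DIFFER
Position 2: 'a' vs 'u' = DIFFER
Position 3: 'k' vs 'l' = DIFFER
Position 4: 'e' vs 'e' = match
Total differences: 3

3


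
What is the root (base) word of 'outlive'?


Remove prefix 'out' from 'outlive' to get root 'live'.

live


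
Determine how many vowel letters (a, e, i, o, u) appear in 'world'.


Vowels in 'world': o = 1 vowels.

1


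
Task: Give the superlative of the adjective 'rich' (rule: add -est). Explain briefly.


Apply superlative formation (add -est): 'rich' -> 'richest'.

richest


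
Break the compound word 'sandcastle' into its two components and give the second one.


Split 'sandcastle' into 'sand' + 'castle'. The second part is 'castle'.

castle


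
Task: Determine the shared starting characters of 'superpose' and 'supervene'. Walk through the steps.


Compare from the start: 5 characters match: 'super'. Mismatch at position 6: 'p' vs 'v'.

super


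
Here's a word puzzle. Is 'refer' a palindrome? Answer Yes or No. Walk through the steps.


Forward: 'refer'
Reversed: 'refer'
They are identical.

Yes


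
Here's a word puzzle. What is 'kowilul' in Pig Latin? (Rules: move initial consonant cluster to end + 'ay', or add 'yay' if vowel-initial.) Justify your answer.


'kowilul': move consonant cluster 'k' to end and add 'ay': 'owilulkay'.

owilulkay


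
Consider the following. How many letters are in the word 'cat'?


Spell out 'cat' and number each letter: c(1), a(2), t(3). Total: 3 letters.

3


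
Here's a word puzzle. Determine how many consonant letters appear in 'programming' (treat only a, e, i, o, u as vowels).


Consonants in 'programming': p, r, g, r, m, m, n, g = 8 consonants.

8


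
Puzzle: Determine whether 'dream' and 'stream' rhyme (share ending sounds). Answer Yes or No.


Rime (stressed vowel + following sounds) of 'dream': -eam = /iːm/
Rime of 'stream': -eam = /iːm/
/iːm/ and /iːm/ are the same ending sound, so the words rhyme.

Yes


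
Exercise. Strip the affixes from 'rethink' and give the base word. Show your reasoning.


Remove prefix 're' from 'rethink' to get root 'think'.

think


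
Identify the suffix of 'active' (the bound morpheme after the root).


The word 'active' = 'act' (root) + '-ive' (suffix). The suffix is '-ive'.

ive


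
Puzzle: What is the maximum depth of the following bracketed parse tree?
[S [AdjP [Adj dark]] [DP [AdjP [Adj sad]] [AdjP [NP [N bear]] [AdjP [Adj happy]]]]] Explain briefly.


Count bracket nesting levels:
'[' at pos 0: depth = 1
'[' at pos 3: depth = 2
'[' at pos 9: depth = 3
'[' at pos 21: depth = 2
'[' at pos 25: depth = 3
'[' at pos 31: depth = 4
'[' at pos 42: depth = 3
'[' at pos 48: depth = 4
'[' at pos 52: depth = 5
'[' at pos 62: depth = 4
'[' at pos 68: depth = 5
Maximum depth reached: 5

5


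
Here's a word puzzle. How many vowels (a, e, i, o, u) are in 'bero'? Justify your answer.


Vowels in 'bero': e, o = 2 vowels.

2


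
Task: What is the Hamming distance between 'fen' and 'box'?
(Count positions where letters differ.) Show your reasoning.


Alignment:
Position 1: 'f' vs 'b' = DIFFER
Position 2: 'e' vs 'o' = DIFFER
Position 3: 'n' vs 'x' = DIFFER
Total differences: 3

3
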